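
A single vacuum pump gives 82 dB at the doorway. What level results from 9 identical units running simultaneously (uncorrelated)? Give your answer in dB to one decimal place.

With 9 equal, uncorrelated contributions the intensity is 9× that of one unit, giving a rise of 10·log₁₀ 9.
L_total = 82 + 10·log₁₀(9) = 82 + 9.542 = 91.54 dB.

91.5 dB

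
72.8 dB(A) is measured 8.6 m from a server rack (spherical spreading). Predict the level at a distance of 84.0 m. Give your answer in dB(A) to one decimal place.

53.0 dB(A)

For a point source, L₂ = L₁ − 20·log₁₀(r₂/r₁).
L₂ = 72.8 − 20·log₁₀(84.0/8.6) = 72.8 − 19.796 = 53.00 dB(A).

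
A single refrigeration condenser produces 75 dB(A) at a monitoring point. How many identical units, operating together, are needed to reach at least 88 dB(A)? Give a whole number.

20

Need L₁ + 10·log₁₀ N ≥ 88, i.e. log₁₀ N ≥ 1.30.
N ≥ 10^(13.0/10) = 19.953, so N = 20.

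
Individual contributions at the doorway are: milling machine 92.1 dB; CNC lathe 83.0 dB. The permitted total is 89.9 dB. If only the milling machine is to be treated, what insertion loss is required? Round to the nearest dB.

3 dB

Everything except the milling machine sums to 10^(83.0/10) = 1.995e+08 in linear terms, 83.00 dB.
To meet 89.9 dB overall, the treated milling machine may contribute at most 10^(89.9/10) − 1.995e+08 = 7.777e+08, i.e. 88.91 dB.
Required insertion loss = 92.1 − 88.91 = 3.19 dB.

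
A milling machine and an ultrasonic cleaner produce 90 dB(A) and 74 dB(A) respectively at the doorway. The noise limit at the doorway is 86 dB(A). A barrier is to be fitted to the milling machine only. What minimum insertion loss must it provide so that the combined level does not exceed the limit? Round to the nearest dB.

4 dB

The untreated sources together contribute 10^(74/10) = 2.512e+07, i.e. 74.00 dB(A).
The limit corresponds to 10^(86/10) = 3.981e+08; subtracting the fixed part leaves 3.730e+08 for the milling machine, i.e. 85.72 dB(A).
Required insertion loss = 90 − 85.72 = 4.28 dB.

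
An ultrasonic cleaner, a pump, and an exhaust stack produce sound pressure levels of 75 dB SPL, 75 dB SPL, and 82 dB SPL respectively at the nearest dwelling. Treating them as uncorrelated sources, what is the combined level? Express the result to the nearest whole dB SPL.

For uncorrelated sources the intensities add, so convert each level to linear form, sum, and take 10·log₁₀ of the total.
Σ 10^(L/10) = 10^(75/10) + 10^(75/10) + 10^(82/10) = 2.217e+08.
L_total = 10·log₁₀(2.217e+08) = 83.46 dB SPL.

83 dB SPL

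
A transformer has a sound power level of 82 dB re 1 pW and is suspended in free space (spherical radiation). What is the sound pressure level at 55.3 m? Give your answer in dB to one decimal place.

The power spreads over a sphere of area 4π·r², so L_p = L_w − 10·log₁₀(4π·r²).
4π·r² = 3.843e+04 m², 10·log₁₀ of that is 45.847 dB.
L_p = 82 − 45.847 = 36.15 dB.

36.2 dB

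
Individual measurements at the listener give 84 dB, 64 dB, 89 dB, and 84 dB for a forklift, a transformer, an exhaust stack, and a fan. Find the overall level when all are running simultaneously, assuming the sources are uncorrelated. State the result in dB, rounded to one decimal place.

For uncorrelated sources the intensities add, so convert each level to linear form, sum, and take 10·log₁₀ of the total.
Σ 10^(L/10) = 10^(84/10) + 10^(64/10) + 10^(89/10) + 10^(84/10) = 1.299e+09.
L_total = 10·log₁₀(1.299e+09) = 91.14 dB.

91.1 dB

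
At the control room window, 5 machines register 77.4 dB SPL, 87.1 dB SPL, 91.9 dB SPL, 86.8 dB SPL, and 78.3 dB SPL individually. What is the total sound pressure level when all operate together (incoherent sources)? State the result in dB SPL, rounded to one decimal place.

94.3 dB SPL

For uncorrelated sources the intensities add, so convert each level to linear form, sum, and take 10·log₁₀ of the total.
Σ 10^(L/10) = 10^(77.4/10) + 10^(87.1/10) + 10^(91.9/10) + 10^(86.8/10) + 10^(78.3/10) = 2.663e+09.
L_total = 10·log₁₀(2.663e+09) = 94.25 dB SPL.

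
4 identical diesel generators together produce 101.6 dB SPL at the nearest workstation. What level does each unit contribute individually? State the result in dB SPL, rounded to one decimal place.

95.6 dB SPL

For N identical incoherent sources L_total = L₁ + 10·log₁₀ N, so L₁ = 101.6 − 10·log₁₀(4) = 101.6 − 6.021.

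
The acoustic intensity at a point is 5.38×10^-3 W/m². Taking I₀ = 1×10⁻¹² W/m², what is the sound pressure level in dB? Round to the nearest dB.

Dividing by I₀ shifts the exponent by 12: I/I₀ = 5.38×10^9.
L = 10·(0.7308 + 9) = 97.31 dB.

97 dB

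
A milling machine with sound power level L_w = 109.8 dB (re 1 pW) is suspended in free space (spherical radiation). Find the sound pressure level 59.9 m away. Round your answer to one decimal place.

63.3 dB

L_p = L_w − 10·log₁₀(4π·r²) with r = 59.9 m.
4π·r² = 4.509e+04 m², 10·log₁₀ of that is 46.541 dB.
L_p = 109.8 − 46.541 = 63.26 dB.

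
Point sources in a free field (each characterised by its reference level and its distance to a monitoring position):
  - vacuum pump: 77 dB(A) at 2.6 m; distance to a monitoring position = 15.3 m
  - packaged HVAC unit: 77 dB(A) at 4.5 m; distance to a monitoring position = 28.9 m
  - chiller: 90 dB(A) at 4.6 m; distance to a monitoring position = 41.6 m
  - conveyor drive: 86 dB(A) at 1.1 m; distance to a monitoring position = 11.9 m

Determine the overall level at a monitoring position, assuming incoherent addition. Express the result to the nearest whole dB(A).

73 dB(A)

First find each source's level at the receiver (point-source: −20·log₁₀(r/r_ref)), then combine on an intensity basis.
vacuum pump: 77 − 20·log₁₀(15.3/2.6) = 77 − 15.39 = 61.61 dB(A).
packaged HVAC unit: 77 − 20·log₁₀(28.9/4.5) = 77 − 16.15 = 60.85 dB(A).
chiller: 90 − 20·log₁₀(41.6/4.6) = 90 − 19.13 = 70.87 dB(A).
conveyor drive: 86 − 20·log₁₀(11.9/1.1) = 86 − 20.68 = 65.32 dB(A).
Σ 10^(L/10) = 1.829e+07 → L_total = 10·log₁₀(1.829e+07) = 72.62 dB(A).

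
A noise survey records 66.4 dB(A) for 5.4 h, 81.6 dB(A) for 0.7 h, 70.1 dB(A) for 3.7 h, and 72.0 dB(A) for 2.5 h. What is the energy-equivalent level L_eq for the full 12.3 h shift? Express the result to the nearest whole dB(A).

The energy average is taken in the linear domain: L_eq = 10·log₁₀[(Σ tᵢ·10^(Lᵢ/10))/T], T = 12.3 h.
Σ tᵢ·10^(Lᵢ/10) = 5.4·10^(66.4/10) + 0.7·10^(81.6/10) + 3.7·10^(70.1/10) + 2.5·10^(72.0/10) = 2.022e+08.
L_eq = 10·log₁₀(2.022e+08/12.3) = 72.16 dB(A).

72 dB(A)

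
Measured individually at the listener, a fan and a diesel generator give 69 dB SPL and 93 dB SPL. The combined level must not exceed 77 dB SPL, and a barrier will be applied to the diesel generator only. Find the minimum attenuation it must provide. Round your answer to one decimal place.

16.7 dB

Everything except the diesel generator sums to 10^(69/10) = 7.943e+06 in linear terms, 69.00 dB SPL.
To meet 77 dB SPL overall, the treated diesel generator may contribute at most 10^(77/10) − 7.943e+06 = 4.218e+07, i.e. 76.25 dB SPL.
So the diesel generator must be reduced from 93 to 76.25 dB SPL: IL = 16.75 dB.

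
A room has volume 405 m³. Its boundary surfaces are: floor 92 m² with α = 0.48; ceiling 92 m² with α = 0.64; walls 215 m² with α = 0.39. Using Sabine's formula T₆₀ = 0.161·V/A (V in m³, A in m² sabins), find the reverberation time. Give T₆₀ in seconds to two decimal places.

Total absorption A = 92·0.48 + 92·0.64 + 215·0.39 = 186.89 m² sabins.
T₆₀ = 0.161 × 405 / 186.89 = 0.349 s.

0.35 s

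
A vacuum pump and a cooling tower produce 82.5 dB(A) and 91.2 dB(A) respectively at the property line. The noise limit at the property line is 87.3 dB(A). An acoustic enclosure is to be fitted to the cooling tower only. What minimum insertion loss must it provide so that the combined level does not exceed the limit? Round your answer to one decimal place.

5.6 dB

Everything except the cooling tower sums to 10^(82.5/10) = 1.778e+08 in linear terms, 82.50 dB(A).
The limit corresponds to 10^(87.3/10) = 5.370e+08; subtracting the fixed part leaves 3.592e+08 for the cooling tower, i.e. 85.55 dB(A).
So the cooling tower must be reduced from 91.2 to 85.55 dB(A): IL = 5.65 dB.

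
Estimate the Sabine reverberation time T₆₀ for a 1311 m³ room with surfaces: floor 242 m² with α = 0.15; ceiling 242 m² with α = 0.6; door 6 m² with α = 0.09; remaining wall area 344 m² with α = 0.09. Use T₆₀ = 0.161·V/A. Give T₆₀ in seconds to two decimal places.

Total absorption A = 242·0.15 + 242·0.6 + 6·0.09 + 344·0.09 = 213.00 m² sabins.
T₆₀ = 0.161 × 1311 / 213.00 = 0.991 s.

0.99 s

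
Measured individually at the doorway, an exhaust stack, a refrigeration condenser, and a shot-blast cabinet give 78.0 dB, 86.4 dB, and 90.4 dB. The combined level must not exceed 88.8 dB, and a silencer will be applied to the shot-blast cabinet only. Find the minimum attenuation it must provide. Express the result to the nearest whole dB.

Everything except the shot-blast cabinet sums to 10^(78.0/10) + 10^(86.4/10) = 4.996e+08 in linear terms, 86.99 dB.
To meet 88.8 dB overall, the treated shot-blast cabinet may contribute at most 10^(88.8/10) − 4.996e+08 = 2.590e+08, i.e. 84.13 dB.
So the shot-blast cabinet must be reduced from 90.4 to 84.13 dB: IL = 6.27 dB.

6 dB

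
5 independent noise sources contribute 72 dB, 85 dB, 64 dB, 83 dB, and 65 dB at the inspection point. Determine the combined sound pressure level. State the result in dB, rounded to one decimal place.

For uncorrelated sources the intensities add, so convert each level to linear form, sum, and take 10·log₁₀ of the total.
Σ 10^(L/10) = 10^(72/10) + 10^(85/10) + 10^(64/10) + 10^(83/10) + 10^(65/10) = 5.373e+08.
L_total = 10·log₁₀(5.373e+08) = 87.30 dB.

87.3 dB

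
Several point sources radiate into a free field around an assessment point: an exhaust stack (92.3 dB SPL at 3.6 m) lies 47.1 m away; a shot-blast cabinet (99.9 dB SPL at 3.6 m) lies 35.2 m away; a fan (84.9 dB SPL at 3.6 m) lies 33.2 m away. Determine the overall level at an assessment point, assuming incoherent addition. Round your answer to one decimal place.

First find each source's level at the receiver (point-source: −20·log₁₀(r/r_ref)), then combine on an intensity basis.
exhaust stack: 92.3 − 20·log₁₀(47.1/3.6) = 92.3 − 22.33 = 69.97 dB SPL.
shot-blast cabinet: 99.9 − 20·log₁₀(35.2/3.6) = 99.9 − 19.80 = 80.10 dB SPL.
fan: 84.9 − 20·log₁₀(33.2/3.6) = 84.9 − 19.30 = 65.60 dB SPL.
Σ 10^(L/10) = 1.158e+08 → L_total = 10·log₁₀(1.158e+08) = 80.64 dB SPL.

80.6 dB SPL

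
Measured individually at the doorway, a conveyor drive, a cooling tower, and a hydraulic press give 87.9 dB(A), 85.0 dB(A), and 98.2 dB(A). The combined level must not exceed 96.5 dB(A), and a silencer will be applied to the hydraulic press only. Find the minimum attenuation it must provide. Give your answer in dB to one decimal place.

2.7 dB

Everything except the hydraulic press sums to 10^(87.9/10) + 10^(85.0/10) = 9.328e+08 in linear terms, 89.70 dB(A).
The limit corresponds to 10^(96.5/10) = 4.467e+09; subtracting the fixed part leaves 3.534e+09 for the hydraulic press, i.e. 95.48 dB(A).
So the hydraulic press must be reduced from 98.2 to 95.48 dB(A): IL = 2.72 dB.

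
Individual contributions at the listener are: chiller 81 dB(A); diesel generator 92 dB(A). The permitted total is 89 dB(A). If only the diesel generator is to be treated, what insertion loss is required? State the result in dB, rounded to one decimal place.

3.7 dB

The untreated sources together contribute 10^(81/10) = 1.259e+08, i.e. 81.00 dB(A).
To meet 89 dB(A) overall, the treated diesel generator may contribute at most 10^(89/10) − 1.259e+08 = 6.684e+08, i.e. 88.25 dB(A).
Required insertion loss = 92 − 88.25 = 3.75 dB.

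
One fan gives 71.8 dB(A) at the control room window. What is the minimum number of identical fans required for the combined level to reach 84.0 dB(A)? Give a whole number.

N identical sources give L₁ + 10·log₁₀ N, so require 10·log₁₀ N ≥ 84.0 − 71.8 = 12.2 dB.
N ≥ 10^(12.2/10) = 16.596, so N = 17.

17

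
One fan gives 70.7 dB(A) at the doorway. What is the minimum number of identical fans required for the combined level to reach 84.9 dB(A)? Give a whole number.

27

N identical sources give L₁ + 10·log₁₀ N, so require 10·log₁₀ N ≥ 84.9 − 70.7 = 14.2 dB.
N ≥ 10^(14.2/10) = 26.303, so N = 27.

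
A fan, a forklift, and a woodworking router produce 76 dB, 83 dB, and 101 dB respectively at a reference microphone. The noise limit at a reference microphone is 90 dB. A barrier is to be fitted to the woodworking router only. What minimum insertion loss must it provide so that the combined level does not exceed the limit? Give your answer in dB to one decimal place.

Fixed contribution from the other sources: Σ 10^(L/10) = 10^(76/10) + 10^(83/10) = 2.393e+08 (83.79 dB).
The limit corresponds to 10^(90/10) = 1.000e+09; subtracting the fixed part leaves 7.607e+08 for the woodworking router, i.e. 88.81 dB.
Required insertion loss = 101 − 88.81 = 12.19 dB.

12.2 dB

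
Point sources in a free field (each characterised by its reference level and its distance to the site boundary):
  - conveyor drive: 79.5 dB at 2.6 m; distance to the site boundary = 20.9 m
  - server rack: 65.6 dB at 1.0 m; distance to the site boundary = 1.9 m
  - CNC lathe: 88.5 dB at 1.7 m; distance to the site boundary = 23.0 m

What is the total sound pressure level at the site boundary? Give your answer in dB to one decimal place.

68.0 dB

Propagate each source to the receiver with L = L_ref − 20·log₁₀(r/r_ref), then add intensities.
conveyor drive: 79.5 − 20·log₁₀(20.9/2.6) = 79.5 − 18.10 = 61.40 dB.
server rack: 65.6 − 20·log₁₀(1.9/1.0) = 65.6 − 5.58 = 60.02 dB.
CNC lathe: 88.5 − 20·log₁₀(23.0/1.7) = 88.5 − 22.63 = 65.87 dB.
Σ 10^(L/10) = 6.253e+06 → L_total = 10·log₁₀(6.253e+06) = 67.96 dB.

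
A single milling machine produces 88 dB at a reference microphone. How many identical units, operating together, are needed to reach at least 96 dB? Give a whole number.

7

The shortfall is 96 − 88 = 8.0 dB, and N units add 10·log₁₀ N, so need 10·log₁₀ N ≥ 8.0.
N ≥ 10^(8.0/10) = 6.310, so N = 7.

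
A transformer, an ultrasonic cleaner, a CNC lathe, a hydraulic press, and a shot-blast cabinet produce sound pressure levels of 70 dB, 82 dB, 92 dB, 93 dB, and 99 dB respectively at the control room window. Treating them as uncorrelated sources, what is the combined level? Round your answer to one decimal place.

100.7 dB

For uncorrelated sources the intensities add, so convert each level to linear form, sum, and take 10·log₁₀ of the total.
Σ 10^(L/10) = 10^(70/10) + 10^(82/10) + 10^(92/10) + 10^(93/10) + 10^(99/10) = 1.169e+10.
L_total = 10·log₁₀(1.169e+10) = 100.68 dB.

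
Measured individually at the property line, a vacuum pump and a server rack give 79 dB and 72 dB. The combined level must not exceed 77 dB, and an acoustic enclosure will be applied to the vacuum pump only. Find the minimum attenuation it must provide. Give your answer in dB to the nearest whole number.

4 dB

The untreated sources together contribute 10^(72/10) = 1.585e+07, i.e. 72.00 dB.
To meet 77 dB overall, the treated vacuum pump may contribute at most 10^(77/10) − 1.585e+07 = 3.427e+07, i.e. 75.35 dB.
Required insertion loss = 79 − 75.35 = 3.65 dB.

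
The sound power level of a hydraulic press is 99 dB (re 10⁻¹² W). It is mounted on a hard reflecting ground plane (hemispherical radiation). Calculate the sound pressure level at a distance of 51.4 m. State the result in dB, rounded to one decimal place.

56.8 dB

L_p = L_w − 10·log₁₀(2π·r²) with r = 51.4 m.
2π·r² = 1.66e+04 m², 10·log₁₀ of that is 42.201 dB.
L_p = 99 − 42.201 = 56.80 dB.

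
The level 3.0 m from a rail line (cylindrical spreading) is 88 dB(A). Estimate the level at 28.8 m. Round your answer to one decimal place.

For a line source, L₂ = L₁ − 10·log₁₀(r₂/r₁).
L₂ = 88 − 10·log₁₀(28.8/3.0) = 88 − 9.823 = 78.18 dB(A).

78.2 dB(A)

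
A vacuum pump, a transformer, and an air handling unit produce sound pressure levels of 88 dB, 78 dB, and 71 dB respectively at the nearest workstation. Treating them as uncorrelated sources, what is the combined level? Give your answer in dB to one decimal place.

For uncorrelated sources the intensities add, so convert each level to linear form, sum, and take 10·log₁₀ of the total.
Σ 10^(L/10) = 10^(88/10) + 10^(78/10) + 10^(71/10) = 7.066e+08.
L_total = 10·log₁₀(7.066e+08) = 88.49 dB.

88.5 dB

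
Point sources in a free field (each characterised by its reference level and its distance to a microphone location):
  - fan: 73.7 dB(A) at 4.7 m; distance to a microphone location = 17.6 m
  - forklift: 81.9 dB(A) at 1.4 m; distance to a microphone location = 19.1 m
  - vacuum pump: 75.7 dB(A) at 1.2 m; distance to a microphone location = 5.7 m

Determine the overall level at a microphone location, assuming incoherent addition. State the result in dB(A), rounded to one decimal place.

First find each source's level at the receiver (point-source: −20·log₁₀(r/r_ref)), then combine on an intensity basis.
fan: 73.7 − 20·log₁₀(17.6/4.7) = 73.7 − 11.47 = 62.23 dB(A).
forklift: 81.9 − 20·log₁₀(19.1/1.4) = 81.9 − 22.70 = 59.20 dB(A).
vacuum pump: 75.7 − 20·log₁₀(5.7/1.2) = 75.7 − 13.53 = 62.17 dB(A).
Σ 10^(L/10) = 4.151e+06 → L_total = 10·log₁₀(4.151e+06) = 66.18 dB(A).

66.2 dB(A)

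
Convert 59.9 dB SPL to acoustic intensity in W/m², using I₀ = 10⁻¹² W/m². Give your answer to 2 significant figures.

9.8e-07 W/m²

I/I₀ = 10^(59.9/10) = 9.772e+05, so I = 9.772e+05 × 10⁻¹² W/m².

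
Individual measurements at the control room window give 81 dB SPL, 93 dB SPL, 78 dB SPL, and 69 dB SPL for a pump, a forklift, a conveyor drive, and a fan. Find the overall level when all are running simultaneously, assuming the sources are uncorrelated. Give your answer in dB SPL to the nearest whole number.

93 dB SPL

Incoherent sources combine by intensity addition: L_total = 10·log₁₀(Σ 10^(L_i/10)).
Σ 10^(L/10) = 10^(81/10) + 10^(93/10) + 10^(78/10) + 10^(69/10) = 2.192e+09.
L_total = 10·log₁₀(2.192e+09) = 93.41 dB SPL.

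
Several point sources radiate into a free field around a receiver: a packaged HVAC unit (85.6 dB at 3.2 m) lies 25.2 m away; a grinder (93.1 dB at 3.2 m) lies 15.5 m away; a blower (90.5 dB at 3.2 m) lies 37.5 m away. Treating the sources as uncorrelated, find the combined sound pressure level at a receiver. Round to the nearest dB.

First find each source's level at the receiver (point-source: −20·log₁₀(r/r_ref)), then combine on an intensity basis.
packaged HVAC unit: 85.6 − 20·log₁₀(25.2/3.2) = 85.6 − 17.93 = 67.67 dB.
grinder: 93.1 − 20·log₁₀(15.5/3.2) = 93.1 − 13.70 = 79.40 dB.
blower: 90.5 − 20·log₁₀(37.5/3.2) = 90.5 − 21.38 = 69.12 dB.
Σ 10^(L/10) = 1.010e+08 → L_total = 10·log₁₀(1.010e+08) = 80.05 dB.

80 dB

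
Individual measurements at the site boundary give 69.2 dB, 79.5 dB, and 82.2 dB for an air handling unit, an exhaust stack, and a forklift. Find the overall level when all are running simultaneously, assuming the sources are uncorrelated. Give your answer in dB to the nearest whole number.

For uncorrelated sources the intensities add, so convert each level to linear form, sum, and take 10·log₁₀ of the total.
Σ 10^(L/10) = 10^(69.2/10) + 10^(79.5/10) + 10^(82.2/10) = 2.634e+08.
L_total = 10·log₁₀(2.634e+08) = 84.21 dB.

84 dB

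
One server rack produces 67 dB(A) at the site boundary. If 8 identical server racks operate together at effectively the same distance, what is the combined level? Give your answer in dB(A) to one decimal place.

N identical incoherent sources raise the level by 10·log₁₀ N.
L_total = 67 + 10·log₁₀(8) = 67 + 9.031 = 76.03 dB(A).

76.0 dB(A)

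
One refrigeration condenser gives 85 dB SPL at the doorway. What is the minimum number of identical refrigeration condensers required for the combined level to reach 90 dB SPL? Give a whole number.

Need L₁ + 10·log₁₀ N ≥ 90, i.e. log₁₀ N ≥ 0.50.
N ≥ 10^(5.0/10) = 3.162, so N = 4.

4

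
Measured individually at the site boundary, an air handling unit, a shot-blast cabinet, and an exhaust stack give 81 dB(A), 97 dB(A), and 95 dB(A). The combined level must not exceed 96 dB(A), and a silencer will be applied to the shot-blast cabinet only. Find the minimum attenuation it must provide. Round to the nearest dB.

Fixed contribution from the other sources: Σ 10^(L/10) = 10^(81/10) + 10^(95/10) = 3.288e+09 (95.17 dB(A)).
The limit corresponds to 10^(96/10) = 3.981e+09; subtracting the fixed part leaves 6.929e+08 for the shot-blast cabinet, i.e. 88.41 dB(A).
Required insertion loss = 97 − 88.41 = 8.59 dB.

9 dB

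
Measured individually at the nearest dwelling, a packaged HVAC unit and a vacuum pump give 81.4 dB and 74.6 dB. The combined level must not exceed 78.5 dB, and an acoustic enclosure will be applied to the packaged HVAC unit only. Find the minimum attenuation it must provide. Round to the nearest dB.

Everything except the packaged HVAC unit sums to 10^(74.6/10) = 2.884e+07 in linear terms, 74.60 dB.
The limit corresponds to 10^(78.5/10) = 7.079e+07; subtracting the fixed part leaves 4.195e+07 for the packaged HVAC unit, i.e. 76.23 dB.
Required insertion loss = 81.4 − 76.23 = 5.17 dB.

5 dB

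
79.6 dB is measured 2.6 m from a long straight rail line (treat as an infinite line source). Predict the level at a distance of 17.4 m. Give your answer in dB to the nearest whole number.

71 dB

Cylindrical spreading from a line source gives a 10·log₁₀(r₂/r₁) drop.
L₂ = 79.6 − 10·log₁₀(17.4/2.6) = 79.6 − 8.256 = 71.34 dB.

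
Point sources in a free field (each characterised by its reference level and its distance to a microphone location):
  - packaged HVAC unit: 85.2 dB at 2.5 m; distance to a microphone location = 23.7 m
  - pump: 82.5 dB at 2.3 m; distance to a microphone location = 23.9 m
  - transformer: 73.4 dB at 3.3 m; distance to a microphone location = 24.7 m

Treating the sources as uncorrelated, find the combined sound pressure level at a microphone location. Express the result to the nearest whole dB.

68 dB

Propagate each source to the receiver with L = L_ref − 20·log₁₀(r/r_ref), then add intensities.
packaged HVAC unit: 85.2 − 20·log₁₀(23.7/2.5) = 85.2 − 19.54 = 65.66 dB.
pump: 82.5 − 20·log₁₀(23.9/2.3) = 82.5 − 20.33 = 62.17 dB.
transformer: 73.4 − 20·log₁₀(24.7/3.3) = 73.4 − 17.48 = 55.92 dB.
Σ 10^(L/10) = 5.722e+06 → L_total = 10·log₁₀(5.722e+06) = 67.58 dB.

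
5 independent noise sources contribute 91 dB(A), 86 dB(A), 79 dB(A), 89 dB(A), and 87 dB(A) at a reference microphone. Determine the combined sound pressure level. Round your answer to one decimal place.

Incoherent sources combine by intensity addition: L_total = 10·log₁₀(Σ 10^(L_i/10)).
Σ 10^(L/10) = 10^(91/10) + 10^(86/10) + 10^(79/10) + 10^(89/10) + 10^(87/10) = 3.032e+09.
L_total = 10·log₁₀(3.032e+09) = 94.82 dB(A).

94.8 dB(A)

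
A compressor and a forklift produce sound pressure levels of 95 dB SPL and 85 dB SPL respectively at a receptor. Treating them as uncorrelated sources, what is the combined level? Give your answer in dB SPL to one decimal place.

Incoherent sources combine by intensity addition: L_total = 10·log₁₀(Σ 10^(L_i/10)).
Σ 10^(L/10) = 10^(95/10) + 10^(85/10) = 3.479e+09.
L_total = 10·log₁₀(3.479e+09) = 95.41 dB SPL.

95.4 dB SPL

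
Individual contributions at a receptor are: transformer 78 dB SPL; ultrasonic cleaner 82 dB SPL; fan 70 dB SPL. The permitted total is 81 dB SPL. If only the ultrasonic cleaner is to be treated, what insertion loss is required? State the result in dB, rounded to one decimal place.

4.8 dB

The untreated sources together contribute 10^(78/10) + 10^(70/10) = 7.310e+07, i.e. 78.64 dB SPL.
To meet 81 dB SPL overall, the treated ultrasonic cleaner may contribute at most 10^(81/10) − 7.310e+07 = 5.280e+07, i.e. 77.23 dB SPL.
So the ultrasonic cleaner must be reduced from 82 to 77.23 dB SPL: IL = 4.77 dB.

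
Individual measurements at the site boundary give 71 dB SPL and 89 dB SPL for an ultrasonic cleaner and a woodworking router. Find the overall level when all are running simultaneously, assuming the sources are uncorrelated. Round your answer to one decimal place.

For uncorrelated sources the intensities add, so convert each level to linear form, sum, and take 10·log₁₀ of the total.
Σ 10^(L/10) = 10^(71/10) + 10^(89/10) = 8.069e+08.
L_total = 10·log₁₀(8.069e+08) = 89.07 dB SPL.

89.1 dB SPL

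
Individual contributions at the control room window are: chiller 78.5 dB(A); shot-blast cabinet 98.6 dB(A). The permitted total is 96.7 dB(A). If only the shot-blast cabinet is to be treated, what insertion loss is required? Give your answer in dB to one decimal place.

The untreated sources together contribute 10^(78.5/10) = 7.079e+07, i.e. 78.50 dB(A).
The limit corresponds to 10^(96.7/10) = 4.677e+09; subtracting the fixed part leaves 4.607e+09 for the shot-blast cabinet, i.e. 96.63 dB(A).
So the shot-blast cabinet must be reduced from 98.6 to 96.63 dB(A): IL = 1.97 dB.

2.0 dB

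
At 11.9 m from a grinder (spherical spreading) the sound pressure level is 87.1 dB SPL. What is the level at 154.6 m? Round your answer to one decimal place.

For a point source, L₂ = L₁ − 20·log₁₀(r₂/r₁).
L₂ = 87.1 − 20·log₁₀(154.6/11.9) = 87.1 − 22.273 = 64.83 dB SPL.

64.8 dB SPL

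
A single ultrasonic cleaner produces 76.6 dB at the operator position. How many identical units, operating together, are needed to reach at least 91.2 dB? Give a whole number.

29

The shortfall is 91.2 − 76.6 = 14.6 dB, and N units add 10·log₁₀ N, so need 10·log₁₀ N ≥ 14.6.
N ≥ 10^(14.6/10) = 28.840, so N = 29.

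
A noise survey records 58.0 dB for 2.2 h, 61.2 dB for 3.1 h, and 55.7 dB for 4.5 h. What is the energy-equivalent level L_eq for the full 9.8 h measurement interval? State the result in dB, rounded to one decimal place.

58.6 dB

Weight each interval's intensity by its duration and average over T = 9.8 h:
Σ tᵢ·10^(Lᵢ/10) = 2.2·10^(58.0/10) + 3.1·10^(61.2/10) + 4.5·10^(55.7/10) = 7.147e+06.
L_eq = 10·log₁₀(7.147e+06/9.8) = 58.63 dB.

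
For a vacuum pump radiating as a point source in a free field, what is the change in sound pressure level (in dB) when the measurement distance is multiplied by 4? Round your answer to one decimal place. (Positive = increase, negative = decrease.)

Point-source spreading: ΔL = −20·log₁₀(r₂/r₁).
ΔL = −20·log₁₀(4) = -12.04 dB.

-12.0 dB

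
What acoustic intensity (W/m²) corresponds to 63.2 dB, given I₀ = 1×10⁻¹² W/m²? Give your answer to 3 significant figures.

L = 10·log₁₀(I/I₀) ⇒ I = I₀·10^(L/10) = 10⁻¹² × 10^6.32.

2.09e-06 W/m²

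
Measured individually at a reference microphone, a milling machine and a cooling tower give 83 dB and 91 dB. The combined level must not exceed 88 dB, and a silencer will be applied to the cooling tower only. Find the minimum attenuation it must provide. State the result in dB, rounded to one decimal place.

The untreated sources together contribute 10^(83/10) = 1.995e+08, i.e. 83.00 dB.
To meet 88 dB overall, the treated cooling tower may contribute at most 10^(88/10) − 1.995e+08 = 4.314e+08, i.e. 86.35 dB.
So the cooling tower must be reduced from 91 to 86.35 dB: IL = 4.65 dB.

4.7 dB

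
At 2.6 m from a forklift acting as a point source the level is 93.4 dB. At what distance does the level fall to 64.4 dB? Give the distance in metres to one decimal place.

73.3 m

The 29.0 dB drop corresponds to a distance ratio of 10^(29.0/20) for a point source.
r₂ = 2.6·10^((93.4−64.4)/20) = 2.6·10^(29.0/20) = 73.28 m.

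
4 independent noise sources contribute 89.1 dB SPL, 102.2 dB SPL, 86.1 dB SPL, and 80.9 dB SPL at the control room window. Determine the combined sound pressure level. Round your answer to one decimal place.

102.5 dB SPL

Incoherent sources combine by intensity addition: L_total = 10·log₁₀(Σ 10^(L_i/10)).
Σ 10^(L/10) = 10^(89.1/10) + 10^(102.2/10) + 10^(86.1/10) + 10^(80.9/10) = 1.794e+10.
L_total = 10·log₁₀(1.794e+10) = 102.54 dB SPL.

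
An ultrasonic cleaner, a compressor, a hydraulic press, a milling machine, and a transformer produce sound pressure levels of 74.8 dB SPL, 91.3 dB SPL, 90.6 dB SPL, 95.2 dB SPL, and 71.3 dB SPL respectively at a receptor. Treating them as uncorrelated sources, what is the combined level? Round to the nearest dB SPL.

Incoherent sources combine by intensity addition: L_total = 10·log₁₀(Σ 10^(L_i/10)).
Σ 10^(L/10) = 10^(74.8/10) + 10^(91.3/10) + 10^(90.6/10) + 10^(95.2/10) + 10^(71.3/10) = 5.852e+09.
L_total = 10·log₁₀(5.852e+09) = 97.67 dB SPL.

98 dB SPL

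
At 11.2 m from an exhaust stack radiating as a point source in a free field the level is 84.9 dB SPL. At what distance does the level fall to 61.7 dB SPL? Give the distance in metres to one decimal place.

161.9 m

The 23.2 dB drop corresponds to a distance ratio of 10^(23.2/20) for a point source.
r₂ = 11.2·10^((84.9−61.7)/20) = 11.2·10^(23.2/20) = 161.89 m.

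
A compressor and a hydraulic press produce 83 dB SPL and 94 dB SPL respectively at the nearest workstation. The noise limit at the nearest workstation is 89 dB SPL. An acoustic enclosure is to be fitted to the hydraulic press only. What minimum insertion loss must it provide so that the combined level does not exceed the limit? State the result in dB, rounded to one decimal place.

The untreated sources together contribute 10^(83/10) = 1.995e+08, i.e. 83.00 dB SPL.
The limit corresponds to 10^(89/10) = 7.943e+08; subtracting the fixed part leaves 5.948e+08 for the hydraulic press, i.e. 87.74 dB SPL.
So the hydraulic press must be reduced from 94 to 87.74 dB SPL: IL = 6.26 dB.

6.3 dB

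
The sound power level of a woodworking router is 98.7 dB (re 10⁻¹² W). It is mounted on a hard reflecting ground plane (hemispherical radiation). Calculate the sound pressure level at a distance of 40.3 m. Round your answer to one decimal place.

58.6 dB

The power spreads over a hemisphere of area 2π·r², so L_p = L_w − 10·log₁₀(2π·r²).
2π·r² = 1.02e+04 m², 10·log₁₀ of that is 40.088 dB.
L_p = 98.7 − 40.088 = 58.61 dB.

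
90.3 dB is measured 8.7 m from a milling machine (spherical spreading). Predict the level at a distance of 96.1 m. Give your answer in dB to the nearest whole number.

69 dB

Point-source attenuation: ΔL = 20·log₁₀(r₂/r₁) = 20·log₁₀(96.1/8.7) = 20.864 dB.
L₂ = 90.3 − 20·log₁₀(96.1/8.7) = 90.3 − 20.864 = 69.44 dB.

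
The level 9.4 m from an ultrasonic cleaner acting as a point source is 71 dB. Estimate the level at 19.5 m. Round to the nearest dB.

65 dB

Spherical spreading from a point source gives a 20·log₁₀(r₂/r₁) drop.
L₂ = 71 − 20·log₁₀(19.5/9.4) = 71 − 6.338 = 64.66 dB.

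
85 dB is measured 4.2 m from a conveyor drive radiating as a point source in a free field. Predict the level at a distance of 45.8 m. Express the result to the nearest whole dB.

64 dB

Point-source attenuation: ΔL = 20·log₁₀(r₂/r₁) = 20·log₁₀(45.8/4.2) = 20.752 dB.
L₂ = 85 − 20·log₁₀(45.8/4.2) = 85 − 20.752 = 64.25 dB.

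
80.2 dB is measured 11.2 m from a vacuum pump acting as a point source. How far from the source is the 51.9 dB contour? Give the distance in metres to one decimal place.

The 28.3 dB drop corresponds to a distance ratio of 10^(28.3/20) for a point source.
r₂ = 11.2·10^((80.2−51.9)/20) = 11.2·10^(28.3/20) = 291.22 m.

291.2 m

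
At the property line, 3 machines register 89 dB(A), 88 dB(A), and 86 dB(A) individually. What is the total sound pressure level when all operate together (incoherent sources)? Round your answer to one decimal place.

Incoherent sources combine by intensity addition: L_total = 10·log₁₀(Σ 10^(L_i/10)).
Σ 10^(L/10) = 10^(89/10) + 10^(88/10) + 10^(86/10) = 1.823e+09.
L_total = 10·log₁₀(1.823e+09) = 92.61 dB(A).

92.6 dB(A)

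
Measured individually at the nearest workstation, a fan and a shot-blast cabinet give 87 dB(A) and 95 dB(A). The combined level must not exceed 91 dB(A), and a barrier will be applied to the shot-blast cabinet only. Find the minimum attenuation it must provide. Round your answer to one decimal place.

6.2 dB

Everything except the shot-blast cabinet sums to 10^(87/10) = 5.012e+08 in linear terms, 87.00 dB(A).
The limit corresponds to 10^(91/10) = 1.259e+09; subtracting the fixed part leaves 7.577e+08 for the shot-blast cabinet, i.e. 88.80 dB(A).
Required insertion loss = 95 − 88.80 = 6.20 dB.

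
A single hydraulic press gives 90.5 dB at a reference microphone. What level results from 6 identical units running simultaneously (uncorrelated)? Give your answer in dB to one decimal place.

98.3 dB

N identical incoherent sources raise the level by 10·log₁₀ N.
L_total = 90.5 + 10·log₁₀(6) = 90.5 + 7.782 = 98.28 dB.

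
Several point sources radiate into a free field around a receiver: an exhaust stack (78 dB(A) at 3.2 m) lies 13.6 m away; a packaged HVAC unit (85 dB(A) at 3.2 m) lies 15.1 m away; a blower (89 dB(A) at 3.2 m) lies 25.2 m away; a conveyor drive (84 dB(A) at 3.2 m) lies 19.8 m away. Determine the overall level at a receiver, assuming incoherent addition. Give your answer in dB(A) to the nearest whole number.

76 dB(A)

Apply inverse-square spreading to bring every level to the receiver, then sum 10^(L/10).
exhaust stack: 78 − 20·log₁₀(13.6/3.2) = 78 − 12.57 = 65.43 dB(A).
packaged HVAC unit: 85 − 20·log₁₀(15.1/3.2) = 85 − 13.48 = 71.52 dB(A).
blower: 89 − 20·log₁₀(25.2/3.2) = 89 − 17.93 = 71.07 dB(A).
conveyor drive: 84 − 20·log₁₀(19.8/3.2) = 84 − 15.83 = 68.17 dB(A).
Σ 10^(L/10) = 3.706e+07 → L_total = 10·log₁₀(3.706e+07) = 75.69 dB(A).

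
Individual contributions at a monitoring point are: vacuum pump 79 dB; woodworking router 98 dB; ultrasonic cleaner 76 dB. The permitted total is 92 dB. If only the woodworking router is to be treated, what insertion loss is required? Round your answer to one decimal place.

The untreated sources together contribute 10^(79/10) + 10^(76/10) = 1.192e+08, i.e. 80.76 dB.
The limit corresponds to 10^(92/10) = 1.585e+09; subtracting the fixed part leaves 1.466e+09 for the woodworking router, i.e. 91.66 dB.
Required insertion loss = 98 − 91.66 = 6.34 dB.

6.3 dB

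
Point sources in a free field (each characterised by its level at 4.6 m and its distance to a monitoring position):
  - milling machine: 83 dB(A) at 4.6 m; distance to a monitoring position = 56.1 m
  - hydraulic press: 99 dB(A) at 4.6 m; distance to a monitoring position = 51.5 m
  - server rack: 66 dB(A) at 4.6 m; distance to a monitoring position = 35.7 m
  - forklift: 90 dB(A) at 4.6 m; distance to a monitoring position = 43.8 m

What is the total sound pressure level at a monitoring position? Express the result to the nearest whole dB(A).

Apply inverse-square spreading to bring every level to the receiver, then sum 10^(L/10).
milling machine: 83 − 20·log₁₀(56.1/4.6) = 83 − 21.72 = 61.28 dB(A).
hydraulic press: 99 − 20·log₁₀(51.5/4.6) = 99 − 20.98 = 78.02 dB(A).
server rack: 66 − 20·log₁₀(35.7/4.6) = 66 − 17.80 = 48.20 dB(A).
forklift: 90 − 20·log₁₀(43.8/4.6) = 90 − 19.57 = 70.43 dB(A).
Σ 10^(L/10) = 7.581e+07 → L_total = 10·log₁₀(7.581e+07) = 78.80 dB(A).

79 dB(A)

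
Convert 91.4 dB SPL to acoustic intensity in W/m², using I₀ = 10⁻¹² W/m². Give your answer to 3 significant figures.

0.00138 W/m²

I = I₀·10^(L/10) = 10⁻¹² × 10^(91.4/10) = 10^(-2.860).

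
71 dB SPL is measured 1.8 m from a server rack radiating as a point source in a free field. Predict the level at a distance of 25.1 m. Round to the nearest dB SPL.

48 dB SPL

Spherical spreading from a point source gives a 20·log₁₀(r₂/r₁) drop.
L₂ = 71 − 20·log₁₀(25.1/1.8) = 71 − 22.888 = 48.11 dB SPL.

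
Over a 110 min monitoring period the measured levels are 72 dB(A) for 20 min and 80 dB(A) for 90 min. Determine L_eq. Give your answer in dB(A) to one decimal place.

79.3 dB(A)

The energy average is taken in the linear domain: L_eq = 10·log₁₀[(Σ tᵢ·10^(Lᵢ/10))/T], T = 110 min.
Σ tᵢ·10^(Lᵢ/10) = 20·10^(72/10) + 90·10^(80/10) = 9.317e+09.
L_eq = 10·log₁₀(9.317e+09/110) = 79.28 dB(A).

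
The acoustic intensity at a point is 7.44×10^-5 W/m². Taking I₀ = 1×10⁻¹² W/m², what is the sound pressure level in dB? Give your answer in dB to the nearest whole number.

I/I₀ = 7.44×10^-5/10⁻¹² = 7.44×10^7, and L = 10·log₁₀(I/I₀).
L = 10·(0.8716 + 7) = 78.72 dB.

79 dB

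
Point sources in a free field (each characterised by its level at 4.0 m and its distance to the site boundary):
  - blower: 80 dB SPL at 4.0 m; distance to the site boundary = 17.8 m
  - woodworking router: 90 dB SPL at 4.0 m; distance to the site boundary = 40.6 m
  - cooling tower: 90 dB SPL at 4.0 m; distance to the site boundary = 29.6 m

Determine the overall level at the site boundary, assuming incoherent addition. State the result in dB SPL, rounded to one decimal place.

First find each source's level at the receiver (point-source: −20·log₁₀(r/r_ref)), then combine on an intensity basis.
blower: 80 − 20·log₁₀(17.8/4.0) = 80 − 12.97 = 67.03 dB SPL.
woodworking router: 90 − 20·log₁₀(40.6/4.0) = 90 − 20.13 = 69.87 dB SPL.
cooling tower: 90 − 20·log₁₀(29.6/4.0) = 90 − 17.38 = 72.62 dB SPL.
Σ 10^(L/10) = 3.302e+07 → L_total = 10·log₁₀(3.302e+07) = 75.19 dB SPL.

75.2 dB SPL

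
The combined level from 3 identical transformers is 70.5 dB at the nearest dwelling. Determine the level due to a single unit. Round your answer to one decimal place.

65.7 dB

For N identical incoherent sources L_total = L₁ + 10·log₁₀ N, so L₁ = 70.5 − 10·log₁₀(3) = 70.5 − 4.771.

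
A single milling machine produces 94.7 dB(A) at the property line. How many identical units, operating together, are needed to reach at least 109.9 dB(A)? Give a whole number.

34

N identical sources give L₁ + 10·log₁₀ N, so require 10·log₁₀ N ≥ 109.9 − 94.7 = 15.2 dB.
N ≥ 10^(15.2/10) = 33.113, so N = 34.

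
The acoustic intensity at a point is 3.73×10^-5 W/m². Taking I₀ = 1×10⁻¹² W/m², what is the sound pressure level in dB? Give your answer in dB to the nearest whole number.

76 dB

Dividing by I₀ shifts the exponent by 12: I/I₀ = 3.73×10^7.
L = 10·(0.5717 + 7) = 75.72 dB.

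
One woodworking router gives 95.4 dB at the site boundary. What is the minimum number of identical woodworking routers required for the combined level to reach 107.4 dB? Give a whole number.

16

N identical sources give L₁ + 10·log₁₀ N, so require 10·log₁₀ N ≥ 107.4 − 95.4 = 12.0 dB.
N ≥ 10^(12.0/10) = 15.849, so N = 16.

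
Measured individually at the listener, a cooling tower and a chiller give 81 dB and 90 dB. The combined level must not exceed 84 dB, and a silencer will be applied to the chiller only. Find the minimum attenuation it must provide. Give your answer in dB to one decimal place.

9.0 dB

Everything except the chiller sums to 10^(81/10) = 1.259e+08 in linear terms, 81.00 dB.
The limit corresponds to 10^(84/10) = 2.512e+08; subtracting the fixed part leaves 1.253e+08 for the chiller, i.e. 80.98 dB.
Required insertion loss = 90 − 80.98 = 9.02 dB.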